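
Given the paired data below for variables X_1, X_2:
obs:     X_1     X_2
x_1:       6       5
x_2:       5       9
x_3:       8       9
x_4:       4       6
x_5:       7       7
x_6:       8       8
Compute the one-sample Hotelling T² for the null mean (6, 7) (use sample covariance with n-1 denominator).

Step 1 — sample mean vector:
  mean(X_1) = (6 + 5 + 8 + 4 + 7 + 8) / 6 = 38/6 = 6.3333
  mean(X_2) = (5 + 9 + 9 + 6 + 7 + 8) / 6 = 44/6 = 7.3333
  x̄ = (6.3333, 7.3333),  deviation x̄ - mu_0 = (6.3333, 7.3333) - (6, 7) = (0.3333, 0.3333).

Step 2 — sample covariance matrix, S[i,j] = (1/(n-1)) · Σ_k (x_{k,i} - mean_i) · (x_{k,j} - mean_j), divisor n-1 = 5:
  S[X_1,X_1] = ((-0.3333)·(-0.3333) + (-1.3333)·(-1.3333) + (1.6667)·(1.6667) + (-2.3333)·(-2.3333) + (0.6667)·(0.6667) + (1.6667)·(1.6667)) / 5 = 13.3333/5 = 2.6667
  S[X_1,X_2] = ((-0.3333)·(-2.3333) + (-1.3333)·(1.6667) + (1.6667)·(1.6667) + (-2.3333)·(-1.3333) + (0.6667)·(-0.3333) + (1.6667)·(0.6667)) / 5 = 5.3333/5 = 1.0667
  S[X_2,X_2] = ((-2.3333)·(-2.3333) + (1.6667)·(1.6667) + (1.6667)·(1.6667) + (-1.3333)·(-1.3333) + (-0.3333)·(-0.3333) + (0.6667)·(0.6667)) / 5 = 13.3333/5 = 2.6667
  S = [[2.6667, 1.0667],
 [1.0667, 2.6667]].

Step 3 — invert S. det(S) = 2.6667·2.6667 - (1.0667)² = 5.9733.
  S^{-1} = (1/det) · [[d, -b], [-b, a]] = [[0.4464, -0.1786],
 [-0.1786, 0.4464]].

Step 4 — quadratic form (x̄ - mu_0)^T · S^{-1} · (x̄ - mu_0):
  S^{-1} · (x̄ - mu_0) = (0.0893, 0.0893),
  (x̄ - mu_0)^T · [...] = (0.3333)·(0.0893) + (0.3333)·(0.0893) = 0.0595.

Step 5 — scale by n: T² = 6 · 0.0595 = 0.3571.

T² ≈ 0.3571


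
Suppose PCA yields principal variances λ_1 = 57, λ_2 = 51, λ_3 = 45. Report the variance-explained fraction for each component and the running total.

Step 1 — total variance = trace(Sigma) = Σ λ_i = 57 + 51 + 45 = 153.

Step 2 — fraction explained by component i = λ_i / Σ λ:
  PC1: 57/153 = 0.3725
  PC2: 51/153 = 0.3333
  PC3: 45/153 = 0.2941

Step 3 — cumulative fraction after k components = (λ_1 + ... + λ_k) / Σ λ:
  k = 1: 57/153 = 0.3725
  k = 2: (57 + 51)/153 = 108/153 = 0.7059
  k = 3: (57 + 51 + 45)/153 = 153/153 = 1

Summary (fraction, with percent):

explained: PC1 0.3725 (37.25%), PC2 0.3333 (33.33%), PC3 0.2941 (29.41%);  cumulative: 0.3725, 0.7059, 1


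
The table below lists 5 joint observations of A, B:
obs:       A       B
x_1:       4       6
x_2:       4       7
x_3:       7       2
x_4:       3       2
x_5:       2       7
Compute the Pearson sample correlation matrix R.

Step 1 — column means:
  mean(A) = (4 + 4 + 7 + 3 + 2) / 5 = 20/5 = 4
  mean(B) = (6 + 7 + 2 + 2 + 7) / 5 = 24/5 = 4.8

Step 2 — sample variances and covariances s[i,j] = (1/(n-1)) · Σ_k (x_{k,i} - mean_i) · (x_{k,j} - mean_j), with n-1 = 4:
  s[A,A] = ((0)·(0) + (0)·(0) + (3)·(3) + (-1)·(-1) + (-2)·(-2)) / 4 = 14/4 = 3.5
  s[A,B] = ((0)·(1.2) + (0)·(2.2) + (3)·(-2.8) + (-1)·(-2.8) + (-2)·(2.2)) / 4 = -10/4 = -2.5
  s[B,B] = ((1.2)·(1.2) + (2.2)·(2.2) + (-2.8)·(-2.8) + (-2.8)·(-2.8) + (2.2)·(2.2)) / 4 = 26.8/4 = 6.7
  Sample standard deviations s_i = √(s[i,i]):
  s(A) = √(3.5) = 1.8708
  s(B) = √(6.7) = 2.5884

Step 3 — r_{ij} = s_{ij} / (s_i · s_j):
  r[A,A] = 1 (diagonal).
  r[A,B] = -2.5 / (1.8708 · 2.5884) = -2.5 / 4.8425 = -0.5163
  r[B,B] = 1 (diagonal).

R is symmetric with unit diagonal. Assembling:

R = [[1, -0.5163],
 [-0.5163, 1]]


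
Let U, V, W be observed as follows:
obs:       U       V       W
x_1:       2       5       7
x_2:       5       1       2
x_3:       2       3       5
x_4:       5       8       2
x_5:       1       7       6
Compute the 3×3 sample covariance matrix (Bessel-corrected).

Step 1 — column means:
  mean(U) = (2 + 5 + 2 + 5 + 1) / 5 = 15/5 = 3
  mean(V) = (5 + 1 + 3 + 8 + 7) / 5 = 24/5 = 4.8
  mean(W) = (7 + 2 + 5 + 2 + 6) / 5 = 22/5 = 4.4

Step 2 — sample covariance S[i,j] = (1/(n-1)) · Σ_k (x_{k,i} - mean_i) · (x_{k,j} - mean_j), with n-1 = 4.
  S[U,U] = ((-1)·(-1) + (2)·(2) + (-1)·(-1) + (2)·(2) + (-2)·(-2)) / 4 = 14/4 = 3.5
  S[U,V] = ((-1)·(0.2) + (2)·(-3.8) + (-1)·(-1.8) + (2)·(3.2) + (-2)·(2.2)) / 4 = -4/4 = -1
  S[U,W] = ((-1)·(2.6) + (2)·(-2.4) + (-1)·(0.6) + (2)·(-2.4) + (-2)·(1.6)) / 4 = -16/4 = -4
  S[V,V] = ((0.2)·(0.2) + (-3.8)·(-3.8) + (-1.8)·(-1.8) + (3.2)·(3.2) + (2.2)·(2.2)) / 4 = 32.8/4 = 8.2
  S[V,W] = ((0.2)·(2.6) + (-3.8)·(-2.4) + (-1.8)·(0.6) + (3.2)·(-2.4) + (2.2)·(1.6)) / 4 = 4.4/4 = 1.1
  S[W,W] = ((2.6)·(2.6) + (-2.4)·(-2.4) + (0.6)·(0.6) + (-2.4)·(-2.4) + (1.6)·(1.6)) / 4 = 21.2/4 = 5.3

S is symmetric (S[j,i] = S[i,j]). Assembling:

S = [[3.5, -1, -4],
 [-1, 8.2, 1.1],
 [-4, 1.1, 5.3]]


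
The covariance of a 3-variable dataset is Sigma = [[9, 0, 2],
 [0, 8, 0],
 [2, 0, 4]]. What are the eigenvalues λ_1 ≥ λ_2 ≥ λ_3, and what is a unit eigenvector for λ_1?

Step 1 — characteristic polynomial p(λ) = det(λI - Sigma) = λ³ - tr·λ² + c_1·λ - det, where tr = trace, c_1 = sum of the principal 2×2 minors, det = det(Sigma):
  tr = 9 + 8 + 4 = 21,
  c_1 = (9·8 - (0)²) + (9·4 - (2)²) + (8·4 - (0)²) = 72 + 32 + 32 = 136,
  det = 9·(8·4 - (0)²) - (0)·((0)·4 - (0)·(2)) + (2)·((0)·(0) - 8·(2)) = 9·(32) - (0)·(0) + (2)·(-16) = 256.
  So p(λ) = λ³ - 21λ² + 136λ - 256.
Step 2 — look for an integer root (rational root theorem: any rational root is an integer divisor of 256). Testing λ = 8:
  p(8) = 512 - 1344 + 1088 - 256 = 0  ✓
  Dividing out (λ - 8): p(λ) = (λ - 8)(λ² - 13λ + 32).
Step 3 — remaining eigenvalues from the quadratic λ² - 13λ + 32 = 0:
  Δ = 13² - 4·32 = 169 - 128 = 41,  λ = (13 ± √41)/2 = (13 ± 6.4031)/2 ≈ 9.7016 or 3.2984.
  Sorted: λ_1 = 9.7016,  λ_2 = 8,  λ_3 = 3.2984  (check: sum = 21 = tr ✓).

Step 4 — unit eigenvector for λ_1 ≈ 9.7016: v spans the null space of (Sigma - λ_1 I), whose rows are
  r_1 = (-0.7016, 0, 2),  r_2 = (0, -1.7016, 0),  r_3 = (2, 0, -5.7016).
  v is orthogonal to every row, so take v ∝ r_1 × r_2 = ((0)·(0) - (2)·(-1.7016), (2)·(0) - (-0.7016)·(0), (-0.7016)·(-1.7016) - (0)·(0)) ≈ (3.4031, 0, 1.1938).
  Let u = (3.4031, 0, 1.1938).
  ||u|| = √((3.4031)² + (0)² + (1.1938)²) = √(13.0063) ≈ 3.6064,  v_1 = u/||u|| ≈ (0.9436, 0, 0.331) (||v_1|| = 1).

λ_1 = 9.7016,  λ_2 = 8,  λ_3 = 3.2984;  v_1 ≈ (0.9436, 0, 0.331)


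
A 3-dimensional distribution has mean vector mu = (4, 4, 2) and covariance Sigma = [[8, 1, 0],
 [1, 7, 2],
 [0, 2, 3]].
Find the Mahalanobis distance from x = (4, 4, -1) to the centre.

Step 1 — centre the observation: (x - mu) = (0, 0, -3).

Step 2 — invert Sigma (cofactor / det for 3×3, or solve directly):
  Sigma^{-1} = [[0.1278, -0.0226, 0.015],
 [-0.0226, 0.1805, -0.1203],
 [0.015, -0.1203, 0.4135]].

Step 3 — form the quadratic (x - mu)^T · Sigma^{-1} · (x - mu):
  Sigma^{-1} · (x - mu) = (-0.0451, 0.3609, -1.2406).
  (x - mu)^T · [Sigma^{-1} · (x - mu)] = (0)·(-0.0451) + (0)·(0.3609) + (-3)·(-1.2406) = 3.7218.

Step 4 — take square root: d = √(3.7218) ≈ 1.9292.

d(x, mu) = √(3.7218) ≈ 1.9292


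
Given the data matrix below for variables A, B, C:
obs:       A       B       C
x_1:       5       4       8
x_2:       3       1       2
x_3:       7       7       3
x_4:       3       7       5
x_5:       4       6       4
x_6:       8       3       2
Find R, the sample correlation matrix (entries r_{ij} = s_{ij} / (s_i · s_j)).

Step 1 — column means:
  mean(A) = (5 + 3 + 7 + 3 + 4 + 8) / 6 = 30/6 = 5
  mean(B) = (4 + 1 + 7 + 7 + 6 + 3) / 6 = 28/6 = 4.6667
  mean(C) = (8 + 2 + 3 + 5 + 4 + 2) / 6 = 24/6 = 4

Step 2 — sample variances and covariances s[i,j] = (1/(n-1)) · Σ_k (x_{k,i} - mean_i) · (x_{k,j} - mean_j), with n-1 = 5:
  s[A,A] = ((0)·(0) + (-2)·(-2) + (2)·(2) + (-2)·(-2) + (-1)·(-1) + (3)·(3)) / 5 = 22/5 = 4.4
  s[A,B] = ((0)·(-0.6667) + (-2)·(-3.6667) + (2)·(2.3333) + (-2)·(2.3333) + (-1)·(1.3333) + (3)·(-1.6667)) / 5 = 1/5 = 0.2
  s[A,C] = ((0)·(4) + (-2)·(-2) + (2)·(-1) + (-2)·(1) + (-1)·(0) + (3)·(-2)) / 5 = -6/5 = -1.2
  s[B,B] = ((-0.6667)·(-0.6667) + (-3.6667)·(-3.6667) + (2.3333)·(2.3333) + (2.3333)·(2.3333) + (1.3333)·(1.3333) + (-1.6667)·(-1.6667)) / 5 = 29.3333/5 = 5.8667
  s[B,C] = ((-0.6667)·(4) + (-3.6667)·(-2) + (2.3333)·(-1) + (2.3333)·(1) + (1.3333)·(0) + (-1.6667)·(-2)) / 5 = 8/5 = 1.6
  s[C,C] = ((4)·(4) + (-2)·(-2) + (-1)·(-1) + (1)·(1) + (0)·(0) + (-2)·(-2)) / 5 = 26/5 = 5.2
  Sample standard deviations s_i = √(s[i,i]):
  s(A) = √(4.4) = 2.0976
  s(B) = √(5.8667) = 2.4221
  s(C) = √(5.2) = 2.2804

Step 3 — r_{ij} = s_{ij} / (s_i · s_j):
  r[A,A] = 1 (diagonal).
  r[A,B] = 0.2 / (2.0976 · 2.4221) = 0.2 / 5.0807 = 0.0394
  r[A,C] = -1.2 / (2.0976 · 2.2804) = -1.2 / 4.7833 = -0.2509
  r[B,B] = 1 (diagonal).
  r[B,C] = 1.6 / (2.4221 · 2.2804) = 1.6 / 5.5233 = 0.2897
  r[C,C] = 1 (diagonal).

R is symmetric with unit diagonal. Assembling:

R = [[1, 0.0394, -0.2509],
 [0.0394, 1, 0.2897],
 [-0.2509, 0.2897, 1]]


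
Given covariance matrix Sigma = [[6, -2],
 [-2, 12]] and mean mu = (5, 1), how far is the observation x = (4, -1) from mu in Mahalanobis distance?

Step 1 — centre the observation: (x - mu) = (-1, -2).

Step 2 — invert Sigma. det(Sigma) = 6·12 - (-2)² = 68.
  Sigma^{-1} = (1/det) · [[d, -b], [-b, a]] = [[0.1765, 0.0294],
 [0.0294, 0.0882]].

Step 3 — form the quadratic (x - mu)^T · Sigma^{-1} · (x - mu):
  Sigma^{-1} · (x - mu) = (-0.2353, -0.2059).
  (x - mu)^T · [Sigma^{-1} · (x - mu)] = (-1)·(-0.2353) + (-2)·(-0.2059) = 0.6471.

Step 4 — take square root: d = √(0.6471) ≈ 0.8044.

d(x, mu) = √(0.6471) ≈ 0.8044


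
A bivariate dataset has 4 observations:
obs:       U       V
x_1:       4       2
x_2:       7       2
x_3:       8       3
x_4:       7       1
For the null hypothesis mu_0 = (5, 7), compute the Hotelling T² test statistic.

Step 1 — sample mean vector:
  mean(U) = (4 + 7 + 8 + 7) / 4 = 26/4 = 6.5
  mean(V) = (2 + 2 + 3 + 1) / 4 = 8/4 = 2
  x̄ = (6.5, 2),  deviation x̄ - mu_0 = (6.5, 2) - (5, 7) = (1.5, -5).

Step 2 — sample covariance matrix, S[i,j] = (1/(n-1)) · Σ_k (x_{k,i} - mean_i) · (x_{k,j} - mean_j), divisor n-1 = 3:
  S[U,U] = ((-2.5)·(-2.5) + (0.5)·(0.5) + (1.5)·(1.5) + (0.5)·(0.5)) / 3 = 9/3 = 3
  S[U,V] = ((-2.5)·(0) + (0.5)·(0) + (1.5)·(1) + (0.5)·(-1)) / 3 = 1/3 = 0.3333
  S[V,V] = ((0)·(0) + (0)·(0) + (1)·(1) + (-1)·(-1)) / 3 = 2/3 = 0.6667
  S = [[3, 0.3333],
 [0.3333, 0.6667]].

Step 3 — invert S. det(S) = 3·0.6667 - (0.3333)² = 1.8889.
  S^{-1} = (1/det) · [[d, -b], [-b, a]] = [[0.3529, -0.1765],
 [-0.1765, 1.5882]].

Step 4 — quadratic form (x̄ - mu_0)^T · S^{-1} · (x̄ - mu_0):
  S^{-1} · (x̄ - mu_0) = (1.4118, -8.2059),
  (x̄ - mu_0)^T · [...] = (1.5)·(1.4118) + (-5)·(-8.2059) = 43.1471.

Step 5 — scale by n: T² = 4 · 43.1471 = 172.5882.

T² ≈ 172.5882


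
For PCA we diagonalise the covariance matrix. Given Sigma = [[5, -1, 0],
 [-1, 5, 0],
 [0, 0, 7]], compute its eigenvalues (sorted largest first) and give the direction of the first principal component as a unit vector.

Step 1 — characteristic polynomial p(λ) = det(λI - Sigma) = λ³ - tr·λ² + c_1·λ - det, where tr = trace, c_1 = sum of the principal 2×2 minors, det = det(Sigma):
  tr = 5 + 5 + 7 = 17,
  c_1 = (5·5 - (-1)²) + (5·7 - (0)²) + (5·7 - (0)²) = 24 + 35 + 35 = 94,
  det = 5·(5·7 - (0)²) - (-1)·((-1)·7 - (0)·(0)) + (0)·((-1)·(0) - 5·(0)) = 5·(35) - (-1)·(-7) + (0)·(0) = 168.
  So p(λ) = λ³ - 17λ² + 94λ - 168.
Step 2 — look for an integer root (rational root theorem: any rational root is an integer divisor of 168). Testing λ = 4:
  p(4) = 64 - 272 + 376 - 168 = 0  ✓
  Dividing out (λ - 4): p(λ) = (λ - 4)(λ² - 13λ + 42).
Step 3 — remaining eigenvalues from the quadratic λ² - 13λ + 42 = 0:
  Δ = 13² - 4·42 = 169 - 168 = 1,  λ = (13 ± √1)/2 = (13 ± 1)/2 = 7 or 6.
  Sorted: λ_1 = 7,  λ_2 = 6,  λ_3 = 4  (check: sum = 17 = tr ✓).

Step 4 — unit eigenvector for λ_1 = 7: v spans the null space of (Sigma - λ_1 I), whose rows are
  r_1 = (-2, -1, 0),  r_2 = (-1, -2, 0),  r_3 = (0, 0, 0).
  v is orthogonal to every row, so take v ∝ r_1 × r_2 = ((-1)·(0) - (0)·(-2), (0)·(-1) - (-2)·(0), (-2)·(-2) - (-1)·(-1)) = (0, 0, 3).
  Rescale (divide by 3): u = (0, 0, 1).
  ||u|| = √((0)² + (0)² + (1)²) = √(1) = 1,  v_1 = u/||u|| ≈ (0, 0, 1) (||v_1|| = 1).

λ_1 = 7,  λ_2 = 6,  λ_3 = 4;  v_1 ≈ (0, 0, 1)


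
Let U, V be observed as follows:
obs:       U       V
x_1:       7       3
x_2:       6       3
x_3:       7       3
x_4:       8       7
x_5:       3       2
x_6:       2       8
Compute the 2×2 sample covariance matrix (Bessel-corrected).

Step 1 — column means:
  mean(U) = (7 + 6 + 7 + 8 + 3 + 2) / 6 = 33/6 = 5.5
  mean(V) = (3 + 3 + 3 + 7 + 2 + 8) / 6 = 26/6 = 4.3333

Step 2 — sample covariance S[i,j] = (1/(n-1)) · Σ_k (x_{k,i} - mean_i) · (x_{k,j} - mean_j), with n-1 = 5.
  S[U,U] = ((1.5)·(1.5) + (0.5)·(0.5) + (1.5)·(1.5) + (2.5)·(2.5) + (-2.5)·(-2.5) + (-3.5)·(-3.5)) / 5 = 29.5/5 = 5.9
  S[U,V] = ((1.5)·(-1.3333) + (0.5)·(-1.3333) + (1.5)·(-1.3333) + (2.5)·(2.6667) + (-2.5)·(-2.3333) + (-3.5)·(3.6667)) / 5 = -5/5 = -1
  S[V,V] = ((-1.3333)·(-1.3333) + (-1.3333)·(-1.3333) + (-1.3333)·(-1.3333) + (2.6667)·(2.6667) + (-2.3333)·(-2.3333) + (3.6667)·(3.6667)) / 5 = 31.3333/5 = 6.2667

S is symmetric (S[j,i] = S[i,j]). Assembling:

S = [[5.9, -1],
 [-1, 6.2667]]


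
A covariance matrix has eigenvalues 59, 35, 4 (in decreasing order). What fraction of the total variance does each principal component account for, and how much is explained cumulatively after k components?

Step 1 — total variance = trace(Sigma) = Σ λ_i = 59 + 35 + 4 = 98.

Step 2 — fraction explained by component i = λ_i / Σ λ:
  PC1: 59/98 = 0.602
  PC2: 35/98 = 0.3571
  PC3: 4/98 = 0.0408

Step 3 — cumulative fraction after k components = (λ_1 + ... + λ_k) / Σ λ:
  k = 1: 59/98 = 0.602
  k = 2: (59 + 35)/98 = 94/98 = 0.9592
  k = 3: (59 + 35 + 4)/98 = 98/98 = 1

Summary (fraction, with percent):

explained: PC1 0.602 (60.2%), PC2 0.3571 (35.71%), PC3 0.0408 (4.08%);  cumulative: 0.602, 0.9592, 1


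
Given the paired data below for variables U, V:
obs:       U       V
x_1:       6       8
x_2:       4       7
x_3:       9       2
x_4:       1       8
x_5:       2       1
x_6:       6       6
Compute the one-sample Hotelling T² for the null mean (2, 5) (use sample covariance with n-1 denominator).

Step 1 — sample mean vector:
  mean(U) = (6 + 4 + 9 + 1 + 2 + 6) / 6 = 28/6 = 4.6667
  mean(V) = (8 + 7 + 2 + 8 + 1 + 6) / 6 = 32/6 = 5.3333
  x̄ = (4.6667, 5.3333),  deviation x̄ - mu_0 = (4.6667, 5.3333) - (2, 5) = (2.6667, 0.3333).

Step 2 — sample covariance matrix, S[i,j] = (1/(n-1)) · Σ_k (x_{k,i} - mean_i) · (x_{k,j} - mean_j), divisor n-1 = 5:
  S[U,U] = ((1.3333)·(1.3333) + (-0.6667)·(-0.6667) + (4.3333)·(4.3333) + (-3.6667)·(-3.6667) + (-2.6667)·(-2.6667) + (1.3333)·(1.3333)) / 5 = 43.3333/5 = 8.6667
  S[U,V] = ((1.3333)·(2.6667) + (-0.6667)·(1.6667) + (4.3333)·(-3.3333) + (-3.6667)·(2.6667) + (-2.6667)·(-4.3333) + (1.3333)·(0.6667)) / 5 = -9.3333/5 = -1.8667
  S[V,V] = ((2.6667)·(2.6667) + (1.6667)·(1.6667) + (-3.3333)·(-3.3333) + (2.6667)·(2.6667) + (-4.3333)·(-4.3333) + (0.6667)·(0.6667)) / 5 = 47.3333/5 = 9.4667
  S = [[8.6667, -1.8667],
 [-1.8667, 9.4667]].

Step 3 — invert S. det(S) = 8.6667·9.4667 - (-1.8667)² = 78.56.
  S^{-1} = (1/det) · [[d, -b], [-b, a]] = [[0.1205, 0.0238],
 [0.0238, 0.1103]].

Step 4 — quadratic form (x̄ - mu_0)^T · S^{-1} · (x̄ - mu_0):
  S^{-1} · (x̄ - mu_0) = (0.3293, 0.1001),
  (x̄ - mu_0)^T · [...] = (2.6667)·(0.3293) + (0.3333)·(0.1001) = 0.9114.

Step 5 — scale by n: T² = 6 · 0.9114 = 5.4684.

T² ≈ 5.4684


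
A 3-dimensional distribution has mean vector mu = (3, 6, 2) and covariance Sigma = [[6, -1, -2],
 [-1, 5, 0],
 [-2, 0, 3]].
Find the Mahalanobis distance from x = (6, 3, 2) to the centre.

Step 1 — centre the observation: (x - mu) = (3, -3, 0).

Step 2 — invert Sigma (cofactor / det for 3×3, or solve directly):
  Sigma^{-1} = [[0.2239, 0.0448, 0.1493],
 [0.0448, 0.209, 0.0299],
 [0.1493, 0.0299, 0.4328]].

Step 3 — form the quadratic (x - mu)^T · Sigma^{-1} · (x - mu):
  Sigma^{-1} · (x - mu) = (0.5373, -0.4925, 0.3582).
  (x - mu)^T · [Sigma^{-1} · (x - mu)] = (3)·(0.5373) + (-3)·(-0.4925) + (0)·(0.3582) = 3.0896.

Step 4 — take square root: d = √(3.0896) ≈ 1.7577.

d(x, mu) = √(3.0896) ≈ 1.7577


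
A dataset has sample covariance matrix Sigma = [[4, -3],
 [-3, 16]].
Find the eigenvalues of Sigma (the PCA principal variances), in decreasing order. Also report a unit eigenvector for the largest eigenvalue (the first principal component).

Step 1 — characteristic polynomial of 2×2 Sigma:
  det(Sigma - λI) = λ² - trace · λ + det = 0.
  trace = 4 + 16 = 20, det = 4·16 - (-3)² = 55.
Step 2 — discriminant:
  Δ = trace² - 4·det = 400 - 220 = 180.
Step 3 — eigenvalues:
  λ = (trace ± √Δ)/2 = (20 ± 13.4164)/2,
  λ_1 = 16.7082,  λ_2 = 3.2918.

Step 4 — unit eigenvector for λ_1: solve (Sigma - λ_1 I)v = 0. First row:
  (4 - 16.7082)·v_x + (-3)·v_y = 0, i.e. (-12.7082)·v_x + (-3)·v_y = 0,
  so v ∝ (b, λ_1 - a) = (-3, 12.7082); multiply by -1 so the first entry is positive: u = (3, -12.7082).
  ||u|| = √((3)² + (-12.7082)²) = √(170.4984) ≈ 13.0575,
  v_1 = u/||u|| ≈ (0.2298, -0.9732) (||v_1|| = 1).

λ_1 = 16.7082,  λ_2 = 3.2918;  v_1 ≈ (0.2298, -0.9732)


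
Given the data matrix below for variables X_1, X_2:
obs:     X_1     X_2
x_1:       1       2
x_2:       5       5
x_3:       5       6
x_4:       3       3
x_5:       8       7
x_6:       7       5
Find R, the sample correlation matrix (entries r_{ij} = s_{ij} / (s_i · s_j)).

Step 1 — column means:
  mean(X_1) = (1 + 5 + 5 + 3 + 8 + 7) / 6 = 29/6 = 4.8333
  mean(X_2) = (2 + 5 + 6 + 3 + 7 + 5) / 6 = 28/6 = 4.6667

Step 2 — sample variances and covariances s[i,j] = (1/(n-1)) · Σ_k (x_{k,i} - mean_i) · (x_{k,j} - mean_j), with n-1 = 5:
  s[X_1,X_1] = ((-3.8333)·(-3.8333) + (0.1667)·(0.1667) + (0.1667)·(0.1667) + (-1.8333)·(-1.8333) + (3.1667)·(3.1667) + (2.1667)·(2.1667)) / 5 = 32.8333/5 = 6.5667
  s[X_1,X_2] = ((-3.8333)·(-2.6667) + (0.1667)·(0.3333) + (0.1667)·(1.3333) + (-1.8333)·(-1.6667) + (3.1667)·(2.3333) + (2.1667)·(0.3333)) / 5 = 21.6667/5 = 4.3333
  s[X_2,X_2] = ((-2.6667)·(-2.6667) + (0.3333)·(0.3333) + (1.3333)·(1.3333) + (-1.6667)·(-1.6667) + (2.3333)·(2.3333) + (0.3333)·(0.3333)) / 5 = 17.3333/5 = 3.4667
  Sample standard deviations s_i = √(s[i,i]):
  s(X_1) = √(6.5667) = 2.5626
  s(X_2) = √(3.4667) = 1.8619

Step 3 — r_{ij} = s_{ij} / (s_i · s_j):
  r[X_1,X_1] = 1 (diagonal).
  r[X_1,X_2] = 4.3333 / (2.5626 · 1.8619) = 4.3333 / 4.7712 = 0.9082
  r[X_2,X_2] = 1 (diagonal).

R is symmetric with unit diagonal. Assembling:

R = [[1, 0.9082],
 [0.9082, 1]]


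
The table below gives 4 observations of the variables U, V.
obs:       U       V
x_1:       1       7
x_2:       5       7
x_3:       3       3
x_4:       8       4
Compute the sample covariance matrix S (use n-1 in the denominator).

Step 1 — column means:
  mean(U) = (1 + 5 + 3 + 8) / 4 = 17/4 = 4.25
  mean(V) = (7 + 7 + 3 + 4) / 4 = 21/4 = 5.25

Step 2 — sample covariance S[i,j] = (1/(n-1)) · Σ_k (x_{k,i} - mean_i) · (x_{k,j} - mean_j), with n-1 = 3.
  S[U,U] = ((-3.25)·(-3.25) + (0.75)·(0.75) + (-1.25)·(-1.25) + (3.75)·(3.75)) / 3 = 26.75/3 = 8.9167
  S[U,V] = ((-3.25)·(1.75) + (0.75)·(1.75) + (-1.25)·(-2.25) + (3.75)·(-1.25)) / 3 = -6.25/3 = -2.0833
  S[V,V] = ((1.75)·(1.75) + (1.75)·(1.75) + (-2.25)·(-2.25) + (-1.25)·(-1.25)) / 3 = 12.75/3 = 4.25

S is symmetric (S[j,i] = S[i,j]). Assembling:

S = [[8.9167, -2.0833],
 [-2.0833, 4.25]]


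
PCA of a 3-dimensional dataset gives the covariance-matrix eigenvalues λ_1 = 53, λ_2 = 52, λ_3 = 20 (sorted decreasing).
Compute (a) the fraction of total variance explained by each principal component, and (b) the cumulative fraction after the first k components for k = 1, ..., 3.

Step 1 — total variance = trace(Sigma) = Σ λ_i = 53 + 52 + 20 = 125.

Step 2 — fraction explained by component i = λ_i / Σ λ:
  PC1: 53/125 = 0.424
  PC2: 52/125 = 0.416
  PC3: 20/125 = 0.16

Step 3 — cumulative fraction after k components = (λ_1 + ... + λ_k) / Σ λ:
  k = 1: 53/125 = 0.424
  k = 2: (53 + 52)/125 = 105/125 = 0.84
  k = 3: (53 + 52 + 20)/125 = 125/125 = 1

Summary (fraction, with percent):

explained: PC1 0.424 (42.4%), PC2 0.416 (41.6%), PC3 0.16 (16%);  cumulative: 0.424, 0.84, 1


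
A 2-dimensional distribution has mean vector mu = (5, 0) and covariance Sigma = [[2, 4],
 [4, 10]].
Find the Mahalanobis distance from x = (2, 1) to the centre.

Step 1 — centre the observation: (x - mu) = (-3, 1).

Step 2 — invert Sigma. det(Sigma) = 2·10 - (4)² = 4.
  Sigma^{-1} = (1/det) · [[d, -b], [-b, a]] = [[2.5, -1],
 [-1, 0.5]].

Step 3 — form the quadratic (x - mu)^T · Sigma^{-1} · (x - mu):
  Sigma^{-1} · (x - mu) = (-8.5, 3.5).
  (x - mu)^T · [Sigma^{-1} · (x - mu)] = (-3)·(-8.5) + (1)·(3.5) = 29.

Step 4 — take square root: d = √(29) ≈ 5.3852.

d(x, mu) = √(29) ≈ 5.3852


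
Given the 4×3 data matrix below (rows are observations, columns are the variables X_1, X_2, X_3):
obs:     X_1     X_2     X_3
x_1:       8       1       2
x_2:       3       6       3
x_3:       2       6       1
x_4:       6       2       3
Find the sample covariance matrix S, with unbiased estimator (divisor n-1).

Step 1 — column means:
  mean(X_1) = (8 + 3 + 2 + 6) / 4 = 19/4 = 4.75
  mean(X_2) = (1 + 6 + 6 + 2) / 4 = 15/4 = 3.75
  mean(X_3) = (2 + 3 + 1 + 3) / 4 = 9/4 = 2.25

Step 2 — sample covariance S[i,j] = (1/(n-1)) · Σ_k (x_{k,i} - mean_i) · (x_{k,j} - mean_j), with n-1 = 3.
  S[X_1,X_1] = ((3.25)·(3.25) + (-1.75)·(-1.75) + (-2.75)·(-2.75) + (1.25)·(1.25)) / 3 = 22.75/3 = 7.5833
  S[X_1,X_2] = ((3.25)·(-2.75) + (-1.75)·(2.25) + (-2.75)·(2.25) + (1.25)·(-1.75)) / 3 = -21.25/3 = -7.0833
  S[X_1,X_3] = ((3.25)·(-0.25) + (-1.75)·(0.75) + (-2.75)·(-1.25) + (1.25)·(0.75)) / 3 = 2.25/3 = 0.75
  S[X_2,X_2] = ((-2.75)·(-2.75) + (2.25)·(2.25) + (2.25)·(2.25) + (-1.75)·(-1.75)) / 3 = 20.75/3 = 6.9167
  S[X_2,X_3] = ((-2.75)·(-0.25) + (2.25)·(0.75) + (2.25)·(-1.25) + (-1.75)·(0.75)) / 3 = -1.75/3 = -0.5833
  S[X_3,X_3] = ((-0.25)·(-0.25) + (0.75)·(0.75) + (-1.25)·(-1.25) + (0.75)·(0.75)) / 3 = 2.75/3 = 0.9167

S is symmetric (S[j,i] = S[i,j]). Assembling:

S = [[7.5833, -7.0833, 0.75],
 [-7.0833, 6.9167, -0.5833],
 [0.75, -0.5833, 0.9167]]


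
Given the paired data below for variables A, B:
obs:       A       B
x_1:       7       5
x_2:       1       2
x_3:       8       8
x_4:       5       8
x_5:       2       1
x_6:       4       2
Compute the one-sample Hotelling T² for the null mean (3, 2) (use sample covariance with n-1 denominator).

Step 1 — sample mean vector:
  mean(A) = (7 + 1 + 8 + 5 + 2 + 4) / 6 = 27/6 = 4.5
  mean(B) = (5 + 2 + 8 + 8 + 1 + 2) / 6 = 26/6 = 4.3333
  x̄ = (4.5, 4.3333),  deviation x̄ - mu_0 = (4.5, 4.3333) - (3, 2) = (1.5, 2.3333).

Step 2 — sample covariance matrix, S[i,j] = (1/(n-1)) · Σ_k (x_{k,i} - mean_i) · (x_{k,j} - mean_j), divisor n-1 = 5:
  S[A,A] = ((2.5)·(2.5) + (-3.5)·(-3.5) + (3.5)·(3.5) + (0.5)·(0.5) + (-2.5)·(-2.5) + (-0.5)·(-0.5)) / 5 = 37.5/5 = 7.5
  S[A,B] = ((2.5)·(0.6667) + (-3.5)·(-2.3333) + (3.5)·(3.6667) + (0.5)·(3.6667) + (-2.5)·(-3.3333) + (-0.5)·(-2.3333)) / 5 = 34/5 = 6.8
  S[B,B] = ((0.6667)·(0.6667) + (-2.3333)·(-2.3333) + (3.6667)·(3.6667) + (3.6667)·(3.6667) + (-3.3333)·(-3.3333) + (-2.3333)·(-2.3333)) / 5 = 49.3333/5 = 9.8667
  S = [[7.5, 6.8],
 [6.8, 9.8667]].

Step 3 — invert S. det(S) = 7.5·9.8667 - (6.8)² = 27.76.
  S^{-1} = (1/det) · [[d, -b], [-b, a]] = [[0.3554, -0.245],
 [-0.245, 0.2702]].

Step 4 — quadratic form (x̄ - mu_0)^T · S^{-1} · (x̄ - mu_0):
  S^{-1} · (x̄ - mu_0) = (-0.0384, 0.263),
  (x̄ - mu_0)^T · [...] = (1.5)·(-0.0384) + (2.3333)·(0.263) = 0.556.

Step 5 — scale by n: T² = 6 · 0.556 = 3.3357.

T² ≈ 3.3357


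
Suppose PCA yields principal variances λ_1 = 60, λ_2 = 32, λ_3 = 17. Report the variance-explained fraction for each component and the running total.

Step 1 — total variance = trace(Sigma) = Σ λ_i = 60 + 32 + 17 = 109.

Step 2 — fraction explained by component i = λ_i / Σ λ:
  PC1: 60/109 = 0.5505
  PC2: 32/109 = 0.2936
  PC3: 17/109 = 0.156

Step 3 — cumulative fraction after k components = (λ_1 + ... + λ_k) / Σ λ:
  k = 1: 60/109 = 0.5505
  k = 2: (60 + 32)/109 = 92/109 = 0.844
  k = 3: (60 + 32 + 17)/109 = 109/109 = 1

Summary (fraction, with percent):

explained: PC1 0.5505 (55.05%), PC2 0.2936 (29.36%), PC3 0.156 (15.6%);  cumulative: 0.5505, 0.844, 1


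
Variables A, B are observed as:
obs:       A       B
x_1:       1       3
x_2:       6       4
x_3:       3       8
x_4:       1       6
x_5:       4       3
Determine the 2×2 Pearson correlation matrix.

Step 1 — column means:
  mean(A) = (1 + 6 + 3 + 1 + 4) / 5 = 15/5 = 3
  mean(B) = (3 + 4 + 8 + 6 + 3) / 5 = 24/5 = 4.8

Step 2 — sample variances and covariances s[i,j] = (1/(n-1)) · Σ_k (x_{k,i} - mean_i) · (x_{k,j} - mean_j), with n-1 = 4:
  s[A,A] = ((-2)·(-2) + (3)·(3) + (0)·(0) + (-2)·(-2) + (1)·(1)) / 4 = 18/4 = 4.5
  s[A,B] = ((-2)·(-1.8) + (3)·(-0.8) + (0)·(3.2) + (-2)·(1.2) + (1)·(-1.8)) / 4 = -3/4 = -0.75
  s[B,B] = ((-1.8)·(-1.8) + (-0.8)·(-0.8) + (3.2)·(3.2) + (1.2)·(1.2) + (-1.8)·(-1.8)) / 4 = 18.8/4 = 4.7
  Sample standard deviations s_i = √(s[i,i]):
  s(A) = √(4.5) = 2.1213
  s(B) = √(4.7) = 2.1679

Step 3 — r_{ij} = s_{ij} / (s_i · s_j):
  r[A,A] = 1 (diagonal).
  r[A,B] = -0.75 / (2.1213 · 2.1679) = -0.75 / 4.5989 = -0.1631
  r[B,B] = 1 (diagonal).

R is symmetric with unit diagonal. Assembling:

R = [[1, -0.1631],
 [-0.1631, 1]]


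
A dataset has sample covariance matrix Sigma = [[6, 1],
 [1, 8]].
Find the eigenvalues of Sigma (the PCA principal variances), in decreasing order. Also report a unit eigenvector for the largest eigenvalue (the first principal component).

Step 1 — characteristic polynomial of 2×2 Sigma:
  det(Sigma - λI) = λ² - trace · λ + det = 0.
  trace = 6 + 8 = 14, det = 6·8 - (1)² = 47.
Step 2 — discriminant:
  Δ = trace² - 4·det = 196 - 188 = 8.
Step 3 — eigenvalues:
  λ = (trace ± √Δ)/2 = (14 ± 2.8284)/2,
  λ_1 = 8.4142,  λ_2 = 5.5858.

Step 4 — unit eigenvector for λ_1: solve (Sigma - λ_1 I)v = 0. First row:
  (6 - 8.4142)·v_x + (1)·v_y = 0, i.e. (-2.4142)·v_x + (1)·v_y = 0,
  so v ∝ (b, λ_1 - a) = (1, 2.4142) = u.
  ||u|| = √((1)² + (2.4142)²) = √(6.8284) ≈ 2.6131,
  v_1 = u/||u|| ≈ (0.3827, 0.9239) (||v_1|| = 1).

λ_1 = 8.4142,  λ_2 = 5.5858;  v_1 ≈ (0.3827, 0.9239)


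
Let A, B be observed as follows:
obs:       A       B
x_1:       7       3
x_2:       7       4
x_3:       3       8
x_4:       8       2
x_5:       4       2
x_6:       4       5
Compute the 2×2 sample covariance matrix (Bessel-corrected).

Step 1 — column means:
  mean(A) = (7 + 7 + 3 + 8 + 4 + 4) / 6 = 33/6 = 5.5
  mean(B) = (3 + 4 + 8 + 2 + 2 + 5) / 6 = 24/6 = 4

Step 2 — sample covariance S[i,j] = (1/(n-1)) · Σ_k (x_{k,i} - mean_i) · (x_{k,j} - mean_j), with n-1 = 5.
  S[A,A] = ((1.5)·(1.5) + (1.5)·(1.5) + (-2.5)·(-2.5) + (2.5)·(2.5) + (-1.5)·(-1.5) + (-1.5)·(-1.5)) / 5 = 21.5/5 = 4.3
  S[A,B] = ((1.5)·(-1) + (1.5)·(0) + (-2.5)·(4) + (2.5)·(-2) + (-1.5)·(-2) + (-1.5)·(1)) / 5 = -15/5 = -3
  S[B,B] = ((-1)·(-1) + (0)·(0) + (4)·(4) + (-2)·(-2) + (-2)·(-2) + (1)·(1)) / 5 = 26/5 = 5.2

S is symmetric (S[j,i] = S[i,j]). Assembling:

S = [[4.3, -3],
 [-3, 5.2]]


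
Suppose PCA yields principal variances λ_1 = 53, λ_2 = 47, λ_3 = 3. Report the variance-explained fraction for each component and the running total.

Step 1 — total variance = trace(Sigma) = Σ λ_i = 53 + 47 + 3 = 103.

Step 2 — fraction explained by component i = λ_i / Σ λ:
  PC1: 53/103 = 0.5146
  PC2: 47/103 = 0.4563
  PC3: 3/103 = 0.0291

Step 3 — cumulative fraction after k components = (λ_1 + ... + λ_k) / Σ λ:
  k = 1: 53/103 = 0.5146
  k = 2: (53 + 47)/103 = 100/103 = 0.9709
  k = 3: (53 + 47 + 3)/103 = 103/103 = 1

Summary (fraction, with percent):

explained: PC1 0.5146 (51.46%), PC2 0.4563 (45.63%), PC3 0.0291 (2.91%);  cumulative: 0.5146, 0.9709, 1


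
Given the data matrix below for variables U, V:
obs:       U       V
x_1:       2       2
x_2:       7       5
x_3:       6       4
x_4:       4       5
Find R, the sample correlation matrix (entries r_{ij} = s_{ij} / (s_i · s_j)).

Step 1 — column means:
  mean(U) = (2 + 7 + 6 + 4) / 4 = 19/4 = 4.75
  mean(V) = (2 + 5 + 4 + 5) / 4 = 16/4 = 4

Step 2 — sample variances and covariances s[i,j] = (1/(n-1)) · Σ_k (x_{k,i} - mean_i) · (x_{k,j} - mean_j), with n-1 = 3:
  s[U,U] = ((-2.75)·(-2.75) + (2.25)·(2.25) + (1.25)·(1.25) + (-0.75)·(-0.75)) / 3 = 14.75/3 = 4.9167
  s[U,V] = ((-2.75)·(-2) + (2.25)·(1) + (1.25)·(0) + (-0.75)·(1)) / 3 = 7/3 = 2.3333
  s[V,V] = ((-2)·(-2) + (1)·(1) + (0)·(0) + (1)·(1)) / 3 = 6/3 = 2
  Sample standard deviations s_i = √(s[i,i]):
  s(U) = √(4.9167) = 2.2174
  s(V) = √(2) = 1.4142

Step 3 — r_{ij} = s_{ij} / (s_i · s_j):
  r[U,U] = 1 (diagonal).
  r[U,V] = 2.3333 / (2.2174 · 1.4142) = 2.3333 / 3.1358 = 0.7441
  r[V,V] = 1 (diagonal).

R is symmetric with unit diagonal. Assembling:

R = [[1, 0.7441],
 [0.7441, 1]]


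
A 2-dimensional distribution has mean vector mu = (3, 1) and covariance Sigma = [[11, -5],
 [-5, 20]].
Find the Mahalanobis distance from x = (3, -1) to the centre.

Step 1 — centre the observation: (x - mu) = (0, -2).

Step 2 — invert Sigma. det(Sigma) = 11·20 - (-5)² = 195.
  Sigma^{-1} = (1/det) · [[d, -b], [-b, a]] = [[0.1026, 0.0256],
 [0.0256, 0.0564]].

Step 3 — form the quadratic (x - mu)^T · Sigma^{-1} · (x - mu):
  Sigma^{-1} · (x - mu) = (-0.0513, -0.1128).
  (x - mu)^T · [Sigma^{-1} · (x - mu)] = (0)·(-0.0513) + (-2)·(-0.1128) = 0.2256.

Step 4 — take square root: d = √(0.2256) ≈ 0.475.

d(x, mu) = √(0.2256) ≈ 0.475


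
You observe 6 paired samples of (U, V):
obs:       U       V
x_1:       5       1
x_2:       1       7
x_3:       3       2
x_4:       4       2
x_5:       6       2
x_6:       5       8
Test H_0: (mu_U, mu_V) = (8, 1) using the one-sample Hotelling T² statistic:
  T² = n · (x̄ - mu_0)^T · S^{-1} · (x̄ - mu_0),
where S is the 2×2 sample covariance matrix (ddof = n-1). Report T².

Step 1 — sample mean vector:
  mean(U) = (5 + 1 + 3 + 4 + 6 + 5) / 6 = 24/6 = 4
  mean(V) = (1 + 7 + 2 + 2 + 2 + 8) / 6 = 22/6 = 3.6667
  x̄ = (4, 3.6667),  deviation x̄ - mu_0 = (4, 3.6667) - (8, 1) = (-4, 2.6667).

Step 2 — sample covariance matrix, S[i,j] = (1/(n-1)) · Σ_k (x_{k,i} - mean_i) · (x_{k,j} - mean_j), divisor n-1 = 5:
  S[U,U] = ((1)·(1) + (-3)·(-3) + (-1)·(-1) + (0)·(0) + (2)·(2) + (1)·(1)) / 5 = 16/5 = 3.2
  S[U,V] = ((1)·(-2.6667) + (-3)·(3.3333) + (-1)·(-1.6667) + (0)·(-1.6667) + (2)·(-1.6667) + (1)·(4.3333)) / 5 = -10/5 = -2
  S[V,V] = ((-2.6667)·(-2.6667) + (3.3333)·(3.3333) + (-1.6667)·(-1.6667) + (-1.6667)·(-1.6667) + (-1.6667)·(-1.6667) + (4.3333)·(4.3333)) / 5 = 45.3333/5 = 9.0667
  S = [[3.2, -2],
 [-2, 9.0667]].

Step 3 — invert S. det(S) = 3.2·9.0667 - (-2)² = 25.0133.
  S^{-1} = (1/det) · [[d, -b], [-b, a]] = [[0.3625, 0.08],
 [0.08, 0.1279]].

Step 4 — quadratic form (x̄ - mu_0)^T · S^{-1} · (x̄ - mu_0):
  S^{-1} · (x̄ - mu_0) = (-1.2367, 0.0213),
  (x̄ - mu_0)^T · [...] = (-4)·(-1.2367) + (2.6667)·(0.0213) = 5.0036.

Step 5 — scale by n: T² = 6 · 5.0036 = 30.0213.

T² ≈ 30.0213


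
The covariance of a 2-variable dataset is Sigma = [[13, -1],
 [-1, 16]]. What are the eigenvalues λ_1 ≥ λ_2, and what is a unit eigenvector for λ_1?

Step 1 — characteristic polynomial of 2×2 Sigma:
  det(Sigma - λI) = λ² - trace · λ + det = 0.
  trace = 13 + 16 = 29, det = 13·16 - (-1)² = 207.
Step 2 — discriminant:
  Δ = trace² - 4·det = 841 - 828 = 13.
Step 3 — eigenvalues:
  λ = (trace ± √Δ)/2 = (29 ± 3.6056)/2,
  λ_1 = 16.3028,  λ_2 = 12.6972.

Step 4 — unit eigenvector for λ_1: solve (Sigma - λ_1 I)v = 0. First row:
  (13 - 16.3028)·v_x + (-1)·v_y = 0, i.e. (-3.3028)·v_x + (-1)·v_y = 0,
  so v ∝ (b, λ_1 - a) = (-1, 3.3028); multiply by -1 so the first entry is positive: u = (1, -3.3028).
  ||u|| = √((1)² + (-3.3028)²) = √(11.9083) ≈ 3.4508,
  v_1 = u/||u|| ≈ (0.2898, -0.9571) (||v_1|| = 1).

λ_1 = 16.3028,  λ_2 = 12.6972;  v_1 ≈ (0.2898, -0.9571)


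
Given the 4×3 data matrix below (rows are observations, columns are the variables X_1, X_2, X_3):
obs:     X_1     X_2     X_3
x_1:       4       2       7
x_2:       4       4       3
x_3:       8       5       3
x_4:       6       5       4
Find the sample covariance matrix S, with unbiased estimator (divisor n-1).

Step 1 — column means:
  mean(X_1) = (4 + 4 + 8 + 6) / 4 = 22/4 = 5.5
  mean(X_2) = (2 + 4 + 5 + 5) / 4 = 16/4 = 4
  mean(X_3) = (7 + 3 + 3 + 4) / 4 = 17/4 = 4.25

Step 2 — sample covariance S[i,j] = (1/(n-1)) · Σ_k (x_{k,i} - mean_i) · (x_{k,j} - mean_j), with n-1 = 3.
  S[X_1,X_1] = ((-1.5)·(-1.5) + (-1.5)·(-1.5) + (2.5)·(2.5) + (0.5)·(0.5)) / 3 = 11/3 = 3.6667
  S[X_1,X_2] = ((-1.5)·(-2) + (-1.5)·(0) + (2.5)·(1) + (0.5)·(1)) / 3 = 6/3 = 2
  S[X_1,X_3] = ((-1.5)·(2.75) + (-1.5)·(-1.25) + (2.5)·(-1.25) + (0.5)·(-0.25)) / 3 = -5.5/3 = -1.8333
  S[X_2,X_2] = ((-2)·(-2) + (0)·(0) + (1)·(1) + (1)·(1)) / 3 = 6/3 = 2
  S[X_2,X_3] = ((-2)·(2.75) + (0)·(-1.25) + (1)·(-1.25) + (1)·(-0.25)) / 3 = -7/3 = -2.3333
  S[X_3,X_3] = ((2.75)·(2.75) + (-1.25)·(-1.25) + (-1.25)·(-1.25) + (-0.25)·(-0.25)) / 3 = 10.75/3 = 3.5833

S is symmetric (S[j,i] = S[i,j]). Assembling:

S = [[3.6667, 2, -1.8333],
 [2, 2, -2.3333],
 [-1.8333, -2.3333, 3.5833]]


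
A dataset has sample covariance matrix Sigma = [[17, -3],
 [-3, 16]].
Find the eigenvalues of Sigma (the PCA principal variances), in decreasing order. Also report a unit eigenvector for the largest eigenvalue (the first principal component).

Step 1 — characteristic polynomial of 2×2 Sigma:
  det(Sigma - λI) = λ² - trace · λ + det = 0.
  trace = 17 + 16 = 33, det = 17·16 - (-3)² = 263.
Step 2 — discriminant:
  Δ = trace² - 4·det = 1089 - 1052 = 37.
Step 3 — eigenvalues:
  λ = (trace ± √Δ)/2 = (33 ± 6.0828)/2,
  λ_1 = 19.5414,  λ_2 = 13.4586.

Step 4 — unit eigenvector for λ_1: solve (Sigma - λ_1 I)v = 0. First row:
  (17 - 19.5414)·v_x + (-3)·v_y = 0, i.e. (-2.5414)·v_x + (-3)·v_y = 0,
  so v ∝ (b, λ_1 - a) = (-3, 2.5414); multiply by -1 so the first entry is positive: u = (3, -2.5414).
  ||u|| = √((3)² + (-2.5414)²) = √(15.4586) ≈ 3.9317,
  v_1 = u/||u|| ≈ (0.763, -0.6464) (||v_1|| = 1).

λ_1 = 19.5414,  λ_2 = 13.4586;  v_1 ≈ (0.763, -0.6464)


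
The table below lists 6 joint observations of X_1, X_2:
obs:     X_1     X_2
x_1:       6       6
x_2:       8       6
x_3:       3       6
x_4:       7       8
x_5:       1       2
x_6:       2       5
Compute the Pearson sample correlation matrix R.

Step 1 — column means:
  mean(X_1) = (6 + 8 + 3 + 7 + 1 + 2) / 6 = 27/6 = 4.5
  mean(X_2) = (6 + 6 + 6 + 8 + 2 + 5) / 6 = 33/6 = 5.5

Step 2 — sample variances and covariances s[i,j] = (1/(n-1)) · Σ_k (x_{k,i} - mean_i) · (x_{k,j} - mean_j), with n-1 = 5:
  s[X_1,X_1] = ((1.5)·(1.5) + (3.5)·(3.5) + (-1.5)·(-1.5) + (2.5)·(2.5) + (-3.5)·(-3.5) + (-2.5)·(-2.5)) / 5 = 41.5/5 = 8.3
  s[X_1,X_2] = ((1.5)·(0.5) + (3.5)·(0.5) + (-1.5)·(0.5) + (2.5)·(2.5) + (-3.5)·(-3.5) + (-2.5)·(-0.5)) / 5 = 21.5/5 = 4.3
  s[X_2,X_2] = ((0.5)·(0.5) + (0.5)·(0.5) + (0.5)·(0.5) + (2.5)·(2.5) + (-3.5)·(-3.5) + (-0.5)·(-0.5)) / 5 = 19.5/5 = 3.9
  Sample standard deviations s_i = √(s[i,i]):
  s(X_1) = √(8.3) = 2.881
  s(X_2) = √(3.9) = 1.9748

Step 3 — r_{ij} = s_{ij} / (s_i · s_j):
  r[X_1,X_1] = 1 (diagonal).
  r[X_1,X_2] = 4.3 / (2.881 · 1.9748) = 4.3 / 5.6895 = 0.7558
  r[X_2,X_2] = 1 (diagonal).

R is symmetric with unit diagonal. Assembling:

R = [[1, 0.7558],
 [0.7558, 1]]


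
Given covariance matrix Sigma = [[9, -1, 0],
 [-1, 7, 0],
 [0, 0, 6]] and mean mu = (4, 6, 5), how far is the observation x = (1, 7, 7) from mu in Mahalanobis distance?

Step 1 — centre the observation: (x - mu) = (-3, 1, 2).

Step 2 — invert Sigma (cofactor / det for 3×3, or solve directly):
  Sigma^{-1} = [[0.1129, 0.0161, 0],
 [0.0161, 0.1452, 0],
 [0, 0, 0.1667]].

Step 3 — form the quadratic (x - mu)^T · Sigma^{-1} · (x - mu):
  Sigma^{-1} · (x - mu) = (-0.3226, 0.0968, 0.3333).
  (x - mu)^T · [Sigma^{-1} · (x - mu)] = (-3)·(-0.3226) + (1)·(0.0968) + (2)·(0.3333) = 1.7312.

Step 4 — take square root: d = √(1.7312) ≈ 1.3157.

d(x, mu) = √(1.7312) ≈ 1.3157


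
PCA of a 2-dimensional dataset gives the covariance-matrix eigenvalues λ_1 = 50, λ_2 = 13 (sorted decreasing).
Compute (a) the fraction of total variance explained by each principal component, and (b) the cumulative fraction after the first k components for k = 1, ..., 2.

Step 1 — total variance = trace(Sigma) = Σ λ_i = 50 + 13 = 63.

Step 2 — fraction explained by component i = λ_i / Σ λ:
  PC1: 50/63 = 0.7937
  PC2: 13/63 = 0.2063

Step 3 — cumulative fraction after k components = (λ_1 + ... + λ_k) / Σ λ:
  k = 1: 50/63 = 0.7937
  k = 2: (50 + 13)/63 = 63/63 = 1

Summary (fraction, with percent):

explained: PC1 0.7937 (79.37%), PC2 0.2063 (20.63%);  cumulative: 0.7937, 1


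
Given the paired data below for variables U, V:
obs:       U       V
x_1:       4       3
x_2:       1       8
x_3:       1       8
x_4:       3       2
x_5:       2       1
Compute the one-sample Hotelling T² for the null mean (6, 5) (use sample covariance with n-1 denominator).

Step 1 — sample mean vector:
  mean(U) = (4 + 1 + 1 + 3 + 2) / 5 = 11/5 = 2.2
  mean(V) = (3 + 8 + 8 + 2 + 1) / 5 = 22/5 = 4.4
  x̄ = (2.2, 4.4),  deviation x̄ - mu_0 = (2.2, 4.4) - (6, 5) = (-3.8, -0.6).

Step 2 — sample covariance matrix, S[i,j] = (1/(n-1)) · Σ_k (x_{k,i} - mean_i) · (x_{k,j} - mean_j), divisor n-1 = 4:
  S[U,U] = ((1.8)·(1.8) + (-1.2)·(-1.2) + (-1.2)·(-1.2) + (0.8)·(0.8) + (-0.2)·(-0.2)) / 4 = 6.8/4 = 1.7
  S[U,V] = ((1.8)·(-1.4) + (-1.2)·(3.6) + (-1.2)·(3.6) + (0.8)·(-2.4) + (-0.2)·(-3.4)) / 4 = -12.4/4 = -3.1
  S[V,V] = ((-1.4)·(-1.4) + (3.6)·(3.6) + (3.6)·(3.6) + (-2.4)·(-2.4) + (-3.4)·(-3.4)) / 4 = 45.2/4 = 11.3
  S = [[1.7, -3.1],
 [-3.1, 11.3]].

Step 3 — invert S. det(S) = 1.7·11.3 - (-3.1)² = 9.6.
  S^{-1} = (1/det) · [[d, -b], [-b, a]] = [[1.1771, 0.3229],
 [0.3229, 0.1771]].

Step 4 — quadratic form (x̄ - mu_0)^T · S^{-1} · (x̄ - mu_0):
  S^{-1} · (x̄ - mu_0) = (-4.6667, -1.3333),
  (x̄ - mu_0)^T · [...] = (-3.8)·(-4.6667) + (-0.6)·(-1.3333) = 18.5333.

Step 5 — scale by n: T² = 5 · 18.5333 = 92.6667.

T² ≈ 92.6667


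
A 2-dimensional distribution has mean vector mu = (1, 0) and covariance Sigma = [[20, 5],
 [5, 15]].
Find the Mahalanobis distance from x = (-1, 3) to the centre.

Step 1 — centre the observation: (x - mu) = (-2, 3).

Step 2 — invert Sigma. det(Sigma) = 20·15 - (5)² = 275.
  Sigma^{-1} = (1/det) · [[d, -b], [-b, a]] = [[0.0545, -0.0182],
 [-0.0182, 0.0727]].

Step 3 — form the quadratic (x - mu)^T · Sigma^{-1} · (x - mu):
  Sigma^{-1} · (x - mu) = (-0.1636, 0.2545).
  (x - mu)^T · [Sigma^{-1} · (x - mu)] = (-2)·(-0.1636) + (3)·(0.2545) = 1.0909.

Step 4 — take square root: d = √(1.0909) ≈ 1.0445.

d(x, mu) = √(1.0909) ≈ 1.0445


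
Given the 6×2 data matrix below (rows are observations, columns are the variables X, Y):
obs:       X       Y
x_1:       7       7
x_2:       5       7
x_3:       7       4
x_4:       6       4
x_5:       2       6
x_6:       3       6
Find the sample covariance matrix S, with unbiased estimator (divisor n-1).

Step 1 — column means:
  mean(X) = (7 + 5 + 7 + 6 + 2 + 3) / 6 = 30/6 = 5
  mean(Y) = (7 + 7 + 4 + 4 + 6 + 6) / 6 = 34/6 = 5.6667

Step 2 — sample covariance S[i,j] = (1/(n-1)) · Σ_k (x_{k,i} - mean_i) · (x_{k,j} - mean_j), with n-1 = 5.
  S[X,X] = ((2)·(2) + (0)·(0) + (2)·(2) + (1)·(1) + (-3)·(-3) + (-2)·(-2)) / 5 = 22/5 = 4.4
  S[X,Y] = ((2)·(1.3333) + (0)·(1.3333) + (2)·(-1.6667) + (1)·(-1.6667) + (-3)·(0.3333) + (-2)·(0.3333)) / 5 = -4/5 = -0.8
  S[Y,Y] = ((1.3333)·(1.3333) + (1.3333)·(1.3333) + (-1.6667)·(-1.6667) + (-1.6667)·(-1.6667) + (0.3333)·(0.3333) + (0.3333)·(0.3333)) / 5 = 9.3333/5 = 1.8667

S is symmetric (S[j,i] = S[i,j]). Assembling:

S = [[4.4, -0.8],
 [-0.8, 1.8667]]
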